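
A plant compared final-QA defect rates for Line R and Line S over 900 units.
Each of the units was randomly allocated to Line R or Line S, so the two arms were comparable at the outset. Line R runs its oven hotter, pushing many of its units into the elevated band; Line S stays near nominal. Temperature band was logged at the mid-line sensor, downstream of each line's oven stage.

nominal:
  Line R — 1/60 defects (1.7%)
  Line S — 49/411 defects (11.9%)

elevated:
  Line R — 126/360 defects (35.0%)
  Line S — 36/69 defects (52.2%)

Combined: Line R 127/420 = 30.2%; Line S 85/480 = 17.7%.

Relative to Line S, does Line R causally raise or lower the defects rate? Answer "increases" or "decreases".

increases

The in-process temperature band-specific comparison favours Line R throughout, but the pooled figures favour Line S. The question is whether to condition on in-process temperature band.
In-process temperature band is recorded after the line and is itself shifted by it — it sits on the causal path from line to outcome. Conditioning on a mediator would strip out part of the effect we want; the pooled comparison gives the total causal effect.
Pooled: Line R 30.2% vs Line S 17.7%; Line S is lower overall.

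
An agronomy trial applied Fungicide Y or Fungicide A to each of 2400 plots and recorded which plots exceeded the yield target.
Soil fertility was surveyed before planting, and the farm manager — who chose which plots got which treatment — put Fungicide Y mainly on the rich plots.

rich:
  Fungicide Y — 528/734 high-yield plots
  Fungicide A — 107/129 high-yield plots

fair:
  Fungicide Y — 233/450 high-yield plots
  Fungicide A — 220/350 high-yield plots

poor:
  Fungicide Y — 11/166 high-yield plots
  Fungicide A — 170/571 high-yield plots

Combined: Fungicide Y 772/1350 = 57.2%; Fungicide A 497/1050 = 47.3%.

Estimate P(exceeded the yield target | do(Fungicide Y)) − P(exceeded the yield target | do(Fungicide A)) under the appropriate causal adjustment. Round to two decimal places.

-0.15

Within every soil fertility level Fungicide A has the higher rate, yet pooled Fungicide Y does — Simpson's reversal.
Soil fertility differs across fungicides for reasons unrelated to any effect of the fungicide itself, and it separately predicts the outcome — a classic confounder. We must compare within soil fertility levels.
Adjusting over the population distribution of soil fertility: 0.360·(0.719−0.829) + 0.333·(0.518−0.629) + 0.307·(0.066−0.298) = -0.148.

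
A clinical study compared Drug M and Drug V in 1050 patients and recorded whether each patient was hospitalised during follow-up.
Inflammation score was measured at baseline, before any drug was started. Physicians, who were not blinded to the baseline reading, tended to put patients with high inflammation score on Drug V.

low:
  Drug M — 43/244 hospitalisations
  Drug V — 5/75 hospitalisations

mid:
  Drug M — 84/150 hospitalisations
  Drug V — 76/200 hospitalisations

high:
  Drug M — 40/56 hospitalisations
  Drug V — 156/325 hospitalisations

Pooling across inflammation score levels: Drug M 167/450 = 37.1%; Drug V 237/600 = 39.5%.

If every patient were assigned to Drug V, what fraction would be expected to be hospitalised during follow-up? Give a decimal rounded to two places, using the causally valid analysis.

The imbalance in inflammation score arose from how patients were allocated, not from anything the drug did; and inflammation score independently affects the outcome. The pooled gap is confounded — condition on inflammation score.
Standardising Drug V to the population inflammation score mix: 0.304·5/75 + 0.333·76/200 + 0.363·156/325 = 0.321.

0.32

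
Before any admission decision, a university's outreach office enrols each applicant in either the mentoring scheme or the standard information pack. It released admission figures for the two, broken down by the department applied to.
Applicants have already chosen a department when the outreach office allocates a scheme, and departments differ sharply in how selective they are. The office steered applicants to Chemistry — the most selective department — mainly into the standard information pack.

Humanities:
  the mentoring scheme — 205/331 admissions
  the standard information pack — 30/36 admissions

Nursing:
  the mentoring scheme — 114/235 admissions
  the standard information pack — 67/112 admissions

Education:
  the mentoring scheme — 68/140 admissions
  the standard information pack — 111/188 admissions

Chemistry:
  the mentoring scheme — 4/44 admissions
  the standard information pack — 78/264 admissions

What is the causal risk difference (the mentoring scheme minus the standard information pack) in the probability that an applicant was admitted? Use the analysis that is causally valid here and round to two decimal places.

-0.16

the standard information pack is higher inside every department stratum but the mentoring scheme is higher in aggregate. Whether to stratify depends on how department relates to the outreach scheme.
Department is set before the outreach scheme has any effect — it is not caused by the outreach scheme — and it independently drives the outcome. That makes it a confounder, so the causal comparison is within department levels.
Adjusting over the population distribution of department: 0.272·(0.619−0.833) + 0.257·(0.485−0.598) + 0.243·(0.486−0.590) + 0.228·(0.091−0.295) = -0.159.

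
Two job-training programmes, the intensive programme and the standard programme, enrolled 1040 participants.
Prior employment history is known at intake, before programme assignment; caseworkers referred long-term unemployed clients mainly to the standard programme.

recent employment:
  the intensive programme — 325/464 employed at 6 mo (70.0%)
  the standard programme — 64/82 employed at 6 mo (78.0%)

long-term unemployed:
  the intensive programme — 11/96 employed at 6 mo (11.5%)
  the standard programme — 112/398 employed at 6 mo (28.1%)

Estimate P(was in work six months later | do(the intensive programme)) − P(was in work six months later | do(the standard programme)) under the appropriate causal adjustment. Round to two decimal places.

-0.12

Within every prior employment history level the standard programme has the higher rate, yet pooled the intensive programme does — Simpson's reversal.
Prior employment history is set before the programme has any effect — it is not caused by the programme — and it independently drives the outcome. That makes it a confounder, so the causal comparison is within prior employment history levels.
Adjusting over the population distribution of prior employment history: 0.525·(0.700−0.780) + 0.475·(0.115−0.281) = -0.121.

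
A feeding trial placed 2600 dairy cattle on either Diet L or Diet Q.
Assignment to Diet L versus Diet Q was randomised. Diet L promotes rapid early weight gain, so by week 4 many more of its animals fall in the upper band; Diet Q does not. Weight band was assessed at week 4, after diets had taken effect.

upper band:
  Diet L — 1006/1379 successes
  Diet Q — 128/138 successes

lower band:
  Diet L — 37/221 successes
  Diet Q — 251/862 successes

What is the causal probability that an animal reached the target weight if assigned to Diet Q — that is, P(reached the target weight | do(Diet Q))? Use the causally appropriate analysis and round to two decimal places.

The stratified and pooled comparisons disagree (Diet Q wins within each week-4 weight band; Diet L wins overall), so the answer turns on the causal role of week-4 weight band.
Week-4 weight band is downstream of the diet. One should not condition on a consequence of treatment, so the overall rates are the right comparison.
So P(outcome | do(Diet Q)) is just the pooled rate for Diet Q: 379/1000 = 0.379.

0.38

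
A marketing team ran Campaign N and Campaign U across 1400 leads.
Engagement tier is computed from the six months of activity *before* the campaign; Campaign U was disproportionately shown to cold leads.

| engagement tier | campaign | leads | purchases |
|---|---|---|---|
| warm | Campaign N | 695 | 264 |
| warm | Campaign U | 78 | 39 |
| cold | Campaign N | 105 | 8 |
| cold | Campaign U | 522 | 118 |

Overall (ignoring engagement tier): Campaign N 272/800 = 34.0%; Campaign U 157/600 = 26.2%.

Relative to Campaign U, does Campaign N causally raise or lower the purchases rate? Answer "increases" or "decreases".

Within every engagement tier level Campaign U has the higher rate, yet pooled Campaign N does — Simpson's reversal.
The imbalance in engagement tier arose from how leads were allocated, not from anything the campaign did; and engagement tier independently affects the outcome. The pooled gap is confounded — condition on engagement tier.
Within each level — warm: 38.0% vs 50.0%; cold: 7.6% vs 22.6% — Campaign U is higher every time.

decreases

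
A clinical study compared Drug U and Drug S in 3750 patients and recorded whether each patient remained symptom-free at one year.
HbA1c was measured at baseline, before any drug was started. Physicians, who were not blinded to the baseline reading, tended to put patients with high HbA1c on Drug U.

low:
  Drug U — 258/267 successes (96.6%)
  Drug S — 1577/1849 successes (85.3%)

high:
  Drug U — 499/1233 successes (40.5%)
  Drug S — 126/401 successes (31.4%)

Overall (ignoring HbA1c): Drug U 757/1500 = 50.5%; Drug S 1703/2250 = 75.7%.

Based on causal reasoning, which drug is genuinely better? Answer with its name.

Drug U is higher inside every HbA1c stratum but Drug S is higher in aggregate. Whether to stratify depends on how HbA1c relates to the drug.
Since HbA1c is a pre-existing factor (not a product of the drug) and it affects the outcome on its own, it is a confounder. The stratified rates, not the pooled rate, identify the causal effect.
Within each level — low: 96.6% vs 85.3%; high: 40.5% vs 31.4% — Drug U is higher every time.

Drug U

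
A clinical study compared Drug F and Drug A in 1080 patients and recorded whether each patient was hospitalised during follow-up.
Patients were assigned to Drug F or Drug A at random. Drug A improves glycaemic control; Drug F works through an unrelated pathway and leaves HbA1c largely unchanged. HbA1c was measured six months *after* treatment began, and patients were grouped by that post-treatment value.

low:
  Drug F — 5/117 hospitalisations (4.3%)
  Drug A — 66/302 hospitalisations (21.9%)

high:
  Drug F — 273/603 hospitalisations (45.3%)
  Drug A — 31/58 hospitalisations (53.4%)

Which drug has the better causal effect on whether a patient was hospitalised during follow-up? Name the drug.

Drug A

HbA1c here is a post-treatment variable shaped by the drug; conditioning on it would introduce bias rather than remove it. The overall comparison is the causal one.
Pooled: Drug F 38.6% vs Drug A 26.9%; Drug A is lower overall.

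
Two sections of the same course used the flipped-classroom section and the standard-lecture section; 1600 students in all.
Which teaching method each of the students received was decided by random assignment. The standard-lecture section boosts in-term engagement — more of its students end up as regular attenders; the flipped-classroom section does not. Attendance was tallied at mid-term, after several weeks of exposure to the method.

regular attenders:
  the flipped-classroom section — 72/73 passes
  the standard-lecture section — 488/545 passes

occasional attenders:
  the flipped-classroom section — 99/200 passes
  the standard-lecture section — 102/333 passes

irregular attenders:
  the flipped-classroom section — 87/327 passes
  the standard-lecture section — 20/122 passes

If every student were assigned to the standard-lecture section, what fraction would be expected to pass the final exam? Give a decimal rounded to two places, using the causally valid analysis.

The stratified and pooled comparisons disagree (the flipped-classroom section wins within each mid-term attendance; the standard-lecture section wins overall), so the answer turns on the causal role of mid-term attendance.
Mid-term attendance is downstream of the teaching method. One should not condition on a consequence of treatment, so the overall rates are the right comparison.
So P(outcome | do(the standard-lecture section)) is just the pooled rate for the standard-lecture section: 610/1000 = 0.610.

0.61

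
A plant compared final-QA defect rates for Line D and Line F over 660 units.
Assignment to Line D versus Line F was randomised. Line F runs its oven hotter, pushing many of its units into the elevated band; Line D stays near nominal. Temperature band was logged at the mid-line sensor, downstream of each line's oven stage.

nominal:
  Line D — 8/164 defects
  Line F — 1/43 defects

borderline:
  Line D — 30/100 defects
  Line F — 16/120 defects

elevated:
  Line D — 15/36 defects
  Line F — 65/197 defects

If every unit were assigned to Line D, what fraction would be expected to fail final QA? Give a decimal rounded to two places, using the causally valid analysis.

0.18

The stratified and pooled comparisons disagree (Line F wins within each in-process temperature band; Line D wins overall), so the answer turns on the causal role of in-process temperature band.
Because the line influences in-process temperature band, in-process temperature band is a post-treatment mediator, not a confounder. Stratifying on it would bias the estimate; the causal effect is the crude pooled difference.
So P(outcome | do(Line D)) is just the pooled rate for Line D: 53/300 = 0.177.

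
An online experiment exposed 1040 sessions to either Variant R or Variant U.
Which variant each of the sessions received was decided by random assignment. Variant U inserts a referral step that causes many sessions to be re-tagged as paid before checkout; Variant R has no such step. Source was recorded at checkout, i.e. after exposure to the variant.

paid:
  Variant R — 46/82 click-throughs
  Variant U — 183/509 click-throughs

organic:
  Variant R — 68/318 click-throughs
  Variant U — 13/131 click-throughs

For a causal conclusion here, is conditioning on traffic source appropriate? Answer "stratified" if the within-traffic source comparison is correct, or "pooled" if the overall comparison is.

pooled

The stratified and pooled comparisons disagree (Variant R wins within each traffic source; Variant U wins overall), so the answer turns on the causal role of traffic source.
Because the variant influences traffic source, traffic source is a post-treatment mediator, not a confounder. Stratifying on it would bias the estimate; the causal effect is the crude pooled difference.
Pooled: Variant R 28.5% vs Variant U 30.6%; Variant U is higher overall.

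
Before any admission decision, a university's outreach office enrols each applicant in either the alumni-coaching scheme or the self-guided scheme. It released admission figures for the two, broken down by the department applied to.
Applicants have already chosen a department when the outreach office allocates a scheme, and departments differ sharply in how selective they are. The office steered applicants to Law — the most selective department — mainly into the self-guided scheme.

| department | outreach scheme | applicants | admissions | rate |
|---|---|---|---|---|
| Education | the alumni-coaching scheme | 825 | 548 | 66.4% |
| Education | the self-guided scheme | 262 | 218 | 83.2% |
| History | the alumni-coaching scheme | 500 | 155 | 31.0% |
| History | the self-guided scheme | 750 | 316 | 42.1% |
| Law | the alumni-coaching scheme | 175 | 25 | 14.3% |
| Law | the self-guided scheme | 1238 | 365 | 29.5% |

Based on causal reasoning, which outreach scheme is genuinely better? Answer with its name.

the self-guided scheme

Since department is a pre-existing factor (not a product of the outreach scheme) and it affects the outcome on its own, it is a confounder. The stratified rates, not the pooled rate, identify the causal effect.
Within each level — Education: 66.4% vs 83.2%; History: 31.0% vs 42.1%; Law: 14.3% vs 29.5% — the self-guided scheme is higher every time.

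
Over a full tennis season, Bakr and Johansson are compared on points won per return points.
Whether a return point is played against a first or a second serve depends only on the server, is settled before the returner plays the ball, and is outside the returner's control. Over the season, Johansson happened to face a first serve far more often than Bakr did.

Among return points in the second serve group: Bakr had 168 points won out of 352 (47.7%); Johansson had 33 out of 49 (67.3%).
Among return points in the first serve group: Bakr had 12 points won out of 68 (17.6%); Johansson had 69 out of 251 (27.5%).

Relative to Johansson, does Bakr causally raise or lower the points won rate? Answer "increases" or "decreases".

decreases

Serve type satisfies the back-door criterion: it is not a descendant of the player, and it blocks the spurious path from player to outcome. Adjusting for it (i.e., using the within-serve type rates) gives the causal effect.
Within each level — second serve: 47.7% vs 67.3%; first serve: 17.6% vs 27.5% — Johansson is higher every time.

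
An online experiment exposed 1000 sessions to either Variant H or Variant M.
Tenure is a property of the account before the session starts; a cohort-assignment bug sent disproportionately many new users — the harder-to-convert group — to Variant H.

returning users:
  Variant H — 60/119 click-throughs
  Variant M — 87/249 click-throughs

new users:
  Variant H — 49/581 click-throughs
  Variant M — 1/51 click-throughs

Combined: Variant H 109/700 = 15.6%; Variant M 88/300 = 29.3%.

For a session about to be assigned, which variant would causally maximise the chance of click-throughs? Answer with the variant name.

Variant H

Within every user tenure level Variant H has the higher rate, yet pooled Variant M does — Simpson's reversal.
User tenure satisfies the back-door criterion: it is not a descendant of the variant, and it blocks the spurious path from variant to outcome. Adjusting for it (i.e., using the within-user tenure rates) gives the causal effect.
Within each level — returning users: 50.4% vs 34.9%; new users: 8.4% vs 2.0% — Variant H is higher every time.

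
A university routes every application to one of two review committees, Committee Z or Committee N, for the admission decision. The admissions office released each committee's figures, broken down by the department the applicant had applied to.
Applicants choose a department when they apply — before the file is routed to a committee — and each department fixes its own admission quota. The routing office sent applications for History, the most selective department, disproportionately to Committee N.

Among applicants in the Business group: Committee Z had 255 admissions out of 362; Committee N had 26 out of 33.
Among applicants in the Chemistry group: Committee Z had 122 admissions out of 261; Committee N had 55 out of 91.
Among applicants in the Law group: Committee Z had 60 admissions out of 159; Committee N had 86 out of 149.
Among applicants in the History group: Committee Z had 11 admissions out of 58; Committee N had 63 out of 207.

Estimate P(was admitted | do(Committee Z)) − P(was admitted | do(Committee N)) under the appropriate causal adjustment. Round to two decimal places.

-0.13

The imbalance in department arose from how applicants were allocated, not from anything the review committee did; and department independently affects the outcome. The pooled gap is confounded — condition on department.
Adjusting over the population distribution of department: 0.299·(0.704−0.788) + 0.267·(0.467−0.604) + 0.233·(0.377−0.577) + 0.201·(0.190−0.304) = -0.131.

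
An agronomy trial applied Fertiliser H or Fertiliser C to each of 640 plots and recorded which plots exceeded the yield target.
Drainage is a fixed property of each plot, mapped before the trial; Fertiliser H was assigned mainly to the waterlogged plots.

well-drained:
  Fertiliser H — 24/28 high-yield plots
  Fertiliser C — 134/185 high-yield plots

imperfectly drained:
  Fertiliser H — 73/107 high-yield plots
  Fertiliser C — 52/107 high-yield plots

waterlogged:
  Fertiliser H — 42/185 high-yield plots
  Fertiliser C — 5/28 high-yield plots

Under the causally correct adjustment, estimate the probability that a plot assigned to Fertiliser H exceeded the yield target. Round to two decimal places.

0.59

The stratified and pooled comparisons disagree (Fertiliser H wins within each field drainage; Fertiliser C wins overall), so the answer turns on the causal role of field drainage.
Field drainage differs across fertilisers for reasons unrelated to any effect of the fertiliser itself, and it separately predicts the outcome — a classic confounder. We must compare within field drainage levels.
Standardising Fertiliser H to the population field drainage mix: 0.333·24/28 + 0.334·73/107 + 0.333·42/185 = 0.589.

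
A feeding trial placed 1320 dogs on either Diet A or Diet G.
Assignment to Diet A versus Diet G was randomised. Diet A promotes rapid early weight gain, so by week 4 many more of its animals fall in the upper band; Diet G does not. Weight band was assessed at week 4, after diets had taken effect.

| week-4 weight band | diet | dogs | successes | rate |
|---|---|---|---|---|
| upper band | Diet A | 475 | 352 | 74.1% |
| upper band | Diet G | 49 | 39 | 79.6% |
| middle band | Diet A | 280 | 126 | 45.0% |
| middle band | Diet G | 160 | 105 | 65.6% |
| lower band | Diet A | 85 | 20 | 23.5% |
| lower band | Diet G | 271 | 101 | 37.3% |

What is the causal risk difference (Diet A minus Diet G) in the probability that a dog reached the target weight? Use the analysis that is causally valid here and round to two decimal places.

Within every week-4 weight band level Diet G has the higher rate, yet pooled Diet A does — Simpson's reversal.
Week-4 weight band lies on the pathway diet → week-4 weight band → outcome, so adjusting for it blocks the indirect effect. For the total causal effect of diet, use the unadjusted pooled rates.
The causal difference is the pooled difference: 0.593 − 0.510 = +0.082.

+0.08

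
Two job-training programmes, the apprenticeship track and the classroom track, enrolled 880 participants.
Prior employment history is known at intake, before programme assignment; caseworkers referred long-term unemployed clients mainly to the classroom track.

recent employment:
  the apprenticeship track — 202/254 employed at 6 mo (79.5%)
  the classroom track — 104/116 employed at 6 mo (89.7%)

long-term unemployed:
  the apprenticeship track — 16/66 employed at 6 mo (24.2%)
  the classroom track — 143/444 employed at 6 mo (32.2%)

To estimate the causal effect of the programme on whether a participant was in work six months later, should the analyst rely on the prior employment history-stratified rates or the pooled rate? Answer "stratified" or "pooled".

Prior employment history is set before the programme has any effect — it is not caused by the programme — and it independently drives the outcome. That makes it a confounder, so the causal comparison is within prior employment history levels.
Within each level — recent employment: 79.5% vs 89.7%; long-term unemployed: 24.2% vs 32.2% — the classroom track is higher every time.

stratified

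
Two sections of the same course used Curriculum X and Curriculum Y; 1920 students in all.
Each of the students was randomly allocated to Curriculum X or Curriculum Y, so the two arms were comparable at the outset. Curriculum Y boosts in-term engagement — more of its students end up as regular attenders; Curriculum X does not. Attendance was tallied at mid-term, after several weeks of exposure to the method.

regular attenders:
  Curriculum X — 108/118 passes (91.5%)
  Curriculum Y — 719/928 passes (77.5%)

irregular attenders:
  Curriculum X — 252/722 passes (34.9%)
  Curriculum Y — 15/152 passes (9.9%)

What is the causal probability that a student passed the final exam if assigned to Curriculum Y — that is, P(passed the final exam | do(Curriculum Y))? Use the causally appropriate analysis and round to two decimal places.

0.68

Curriculum X is higher inside every mid-term attendance stratum but Curriculum Y is higher in aggregate. Whether to stratify depends on how mid-term attendance relates to the teaching method.
Stratifying would compare teaching methods among students the teaching methods themselves sorted into mid-term attendance groups — a form of selection on an intermediate. The unconditioned pooled rates give the total causal effect.
So P(outcome | do(Curriculum Y)) is just the pooled rate for Curriculum Y: 734/1080 = 0.680.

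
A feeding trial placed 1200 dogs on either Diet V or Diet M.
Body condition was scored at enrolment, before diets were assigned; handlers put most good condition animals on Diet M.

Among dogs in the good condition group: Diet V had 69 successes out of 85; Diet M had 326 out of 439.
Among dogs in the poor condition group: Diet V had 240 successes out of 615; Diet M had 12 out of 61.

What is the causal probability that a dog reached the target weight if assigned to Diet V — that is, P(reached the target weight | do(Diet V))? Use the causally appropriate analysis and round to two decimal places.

0.57

The imbalance in starting body condition arose from how dogs were allocated, not from anything the diet did; and starting body condition independently affects the outcome. The pooled gap is confounded — condition on starting body condition.
Standardising Diet V to the population starting body condition mix: 0.437·69/85 + 0.563·240/615 = 0.574.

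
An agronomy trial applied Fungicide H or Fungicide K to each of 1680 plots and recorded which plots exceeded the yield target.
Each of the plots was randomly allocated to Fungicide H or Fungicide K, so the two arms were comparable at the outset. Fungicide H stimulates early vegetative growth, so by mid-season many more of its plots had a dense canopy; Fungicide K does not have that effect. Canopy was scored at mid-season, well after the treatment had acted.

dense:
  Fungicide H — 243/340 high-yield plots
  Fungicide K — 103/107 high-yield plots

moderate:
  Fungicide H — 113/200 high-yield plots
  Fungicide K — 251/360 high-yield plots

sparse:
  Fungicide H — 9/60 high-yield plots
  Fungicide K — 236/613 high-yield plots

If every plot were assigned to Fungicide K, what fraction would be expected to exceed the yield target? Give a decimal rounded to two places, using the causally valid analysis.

0.55

Mid-season canopy here is a post-treatment variable shaped by the fungicide; conditioning on it would introduce bias rather than remove it. The overall comparison is the causal one.
So P(outcome | do(Fungicide K)) is just the pooled rate for Fungicide K: 590/1080 = 0.546.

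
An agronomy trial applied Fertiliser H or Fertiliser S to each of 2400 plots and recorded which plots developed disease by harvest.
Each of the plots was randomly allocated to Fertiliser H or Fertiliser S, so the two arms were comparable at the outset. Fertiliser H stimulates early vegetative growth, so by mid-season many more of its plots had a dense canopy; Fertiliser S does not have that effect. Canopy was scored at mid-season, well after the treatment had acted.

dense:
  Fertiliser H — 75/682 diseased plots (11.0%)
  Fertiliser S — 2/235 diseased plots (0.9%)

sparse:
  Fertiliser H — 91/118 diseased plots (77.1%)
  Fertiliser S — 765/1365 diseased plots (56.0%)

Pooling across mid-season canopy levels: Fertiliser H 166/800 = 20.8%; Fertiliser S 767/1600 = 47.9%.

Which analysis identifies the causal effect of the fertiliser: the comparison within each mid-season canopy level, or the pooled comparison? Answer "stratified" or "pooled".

Mid-season canopy is recorded after the fertiliser and is itself shifted by it — it sits on the causal path from fertiliser to outcome. Conditioning on a mediator would strip out part of the effect we want; the pooled comparison gives the total causal effect.
Pooled: Fertiliser H 20.8% vs Fertiliser S 47.9%; Fertiliser H is lower overall.

pooled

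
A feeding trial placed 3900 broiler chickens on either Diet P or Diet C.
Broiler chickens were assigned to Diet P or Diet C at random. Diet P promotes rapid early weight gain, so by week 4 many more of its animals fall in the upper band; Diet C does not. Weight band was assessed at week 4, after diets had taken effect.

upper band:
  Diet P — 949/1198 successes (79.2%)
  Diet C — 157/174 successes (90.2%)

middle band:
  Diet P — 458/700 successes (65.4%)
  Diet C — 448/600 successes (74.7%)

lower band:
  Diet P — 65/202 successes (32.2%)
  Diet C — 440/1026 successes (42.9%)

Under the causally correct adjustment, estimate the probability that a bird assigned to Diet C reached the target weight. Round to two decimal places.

0.58

Within every week-4 weight band level Diet C has the higher rate, yet pooled Diet P does — Simpson's reversal.
Because the diet influences week-4 weight band, week-4 weight band is a post-treatment mediator, not a confounder. Stratifying on it would bias the estimate; the causal effect is the crude pooled difference.
So P(outcome | do(Diet C)) is just the pooled rate for Diet C: 1045/1800 = 0.581.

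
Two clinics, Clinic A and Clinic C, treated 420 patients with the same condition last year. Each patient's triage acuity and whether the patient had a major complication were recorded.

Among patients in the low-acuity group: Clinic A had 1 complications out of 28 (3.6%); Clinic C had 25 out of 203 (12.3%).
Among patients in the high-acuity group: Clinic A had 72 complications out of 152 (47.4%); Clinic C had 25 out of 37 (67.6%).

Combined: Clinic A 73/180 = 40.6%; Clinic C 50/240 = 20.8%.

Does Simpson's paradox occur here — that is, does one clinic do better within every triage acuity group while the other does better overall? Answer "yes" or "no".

yes

Within each triage acuity level (low-acuity 3.6% vs 12.3%; high-acuity 47.4% vs 67.6%), Clinic A has the lower rate every time. Pooled: 40.6% vs 20.8% — Clinic C has the lower rate overall. The two comparisons disagree.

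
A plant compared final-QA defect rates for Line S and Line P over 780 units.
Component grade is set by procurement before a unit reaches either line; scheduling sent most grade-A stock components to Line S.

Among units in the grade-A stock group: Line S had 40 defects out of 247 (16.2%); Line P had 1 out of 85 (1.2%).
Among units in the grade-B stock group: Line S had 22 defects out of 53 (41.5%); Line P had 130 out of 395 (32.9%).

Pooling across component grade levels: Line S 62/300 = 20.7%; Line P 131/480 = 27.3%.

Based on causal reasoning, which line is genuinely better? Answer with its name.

Line P

Nothing the line does changes component grade; the imbalance is an allocation artefact. With component grade also predicting the outcome, the pooled figure is confounded, and the within-stratum comparison is the causal one.
Within each level — grade-A stock: 16.2% vs 1.2%; grade-B stock: 41.5% vs 32.9% — Line P is lower every time.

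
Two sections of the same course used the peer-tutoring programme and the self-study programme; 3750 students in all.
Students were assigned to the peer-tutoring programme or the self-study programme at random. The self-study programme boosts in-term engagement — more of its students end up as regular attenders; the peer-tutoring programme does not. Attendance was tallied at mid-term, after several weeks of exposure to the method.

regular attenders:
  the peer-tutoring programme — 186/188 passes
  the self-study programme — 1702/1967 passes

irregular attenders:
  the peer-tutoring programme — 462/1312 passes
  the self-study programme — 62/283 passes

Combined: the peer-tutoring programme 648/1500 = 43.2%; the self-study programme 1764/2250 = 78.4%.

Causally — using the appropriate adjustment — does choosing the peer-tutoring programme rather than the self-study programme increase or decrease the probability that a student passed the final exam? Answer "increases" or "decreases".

decreases

Within every mid-term attendance level the peer-tutoring programme has the higher rate, yet pooled the self-study programme does — Simpson's reversal.
The distribution of mid-term attendance is itself part of what the teaching method does — it is an intermediate outcome. Holding it fixed would remove that part of the effect; the total effect is the pooled difference.
Pooled: the peer-tutoring programme 43.2% vs the self-study programme 78.4%; the self-study programme is higher overall.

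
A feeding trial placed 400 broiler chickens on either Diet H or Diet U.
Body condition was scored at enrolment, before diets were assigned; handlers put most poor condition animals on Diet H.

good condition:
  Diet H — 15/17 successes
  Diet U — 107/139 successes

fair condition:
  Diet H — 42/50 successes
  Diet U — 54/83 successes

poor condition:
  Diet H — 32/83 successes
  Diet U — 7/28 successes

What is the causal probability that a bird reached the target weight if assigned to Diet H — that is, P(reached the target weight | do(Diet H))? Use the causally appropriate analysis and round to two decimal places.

The stratified and pooled comparisons disagree (Diet H wins within each starting body condition; Diet U wins overall), so the answer turns on the causal role of starting body condition.
Here starting body condition is a common cause — it drives both which diet a case falls under and the outcome. The crude comparison mixes populations; the stratum-specific rates are the causally relevant ones.
Standardising Diet H to the population starting body condition mix: 0.390·15/17 + 0.333·42/50 + 0.278·32/83 = 0.730.

0.73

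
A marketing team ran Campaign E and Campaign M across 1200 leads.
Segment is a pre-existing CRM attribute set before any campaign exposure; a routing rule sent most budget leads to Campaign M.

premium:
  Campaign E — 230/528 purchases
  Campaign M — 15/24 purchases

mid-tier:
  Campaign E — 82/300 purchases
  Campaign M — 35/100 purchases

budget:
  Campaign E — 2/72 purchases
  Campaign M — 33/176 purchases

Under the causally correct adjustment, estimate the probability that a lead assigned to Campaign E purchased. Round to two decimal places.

Customer segment is set before the campaign has any effect — it is not caused by the campaign — and it independently drives the outcome. That makes it a confounder, so the causal comparison is within customer segment levels.
Standardising Campaign E to the population customer segment mix: 0.460·230/528 + 0.333·82/300 + 0.207·2/72 = 0.297.

0.30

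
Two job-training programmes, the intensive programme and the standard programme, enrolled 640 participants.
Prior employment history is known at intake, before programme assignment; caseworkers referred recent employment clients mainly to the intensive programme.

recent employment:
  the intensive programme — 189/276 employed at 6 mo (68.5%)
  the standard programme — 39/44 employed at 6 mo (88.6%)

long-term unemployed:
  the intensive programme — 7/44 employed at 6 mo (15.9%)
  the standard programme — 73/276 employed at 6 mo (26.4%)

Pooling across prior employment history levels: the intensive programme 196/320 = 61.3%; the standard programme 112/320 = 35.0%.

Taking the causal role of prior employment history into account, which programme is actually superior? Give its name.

the standard programme

the standard programme is higher inside every prior employment history stratum but the intensive programme is higher in aggregate. Whether to stratify depends on how prior employment history relates to the programme.
Prior employment history satisfies the back-door criterion: it is not a descendant of the programme, and it blocks the spurious path from programme to outcome. Adjusting for it (i.e., using the within-prior employment history rates) gives the causal effect.
Within each level — recent employment: 68.5% vs 88.6%; long-term unemployed: 15.9% vs 26.4% — the standard programme is higher every time.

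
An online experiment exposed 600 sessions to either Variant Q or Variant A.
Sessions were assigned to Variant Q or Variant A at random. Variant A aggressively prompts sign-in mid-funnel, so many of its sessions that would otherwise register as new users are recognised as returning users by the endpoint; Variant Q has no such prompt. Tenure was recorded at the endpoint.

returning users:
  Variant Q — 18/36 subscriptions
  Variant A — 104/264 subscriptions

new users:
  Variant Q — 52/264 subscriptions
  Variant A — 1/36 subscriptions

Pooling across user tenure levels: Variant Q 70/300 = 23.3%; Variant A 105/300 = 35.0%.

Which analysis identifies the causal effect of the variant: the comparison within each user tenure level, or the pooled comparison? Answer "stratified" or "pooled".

The stratified and pooled comparisons disagree (Variant Q wins within each user tenure; Variant A wins overall), so the answer turns on the causal role of user tenure.
User tenure is downstream of the variant. One should not condition on a consequence of treatment, so the overall rates are the right comparison.
Pooled: Variant Q 23.3% vs Variant A 35.0%; Variant A is higher overall.

pooled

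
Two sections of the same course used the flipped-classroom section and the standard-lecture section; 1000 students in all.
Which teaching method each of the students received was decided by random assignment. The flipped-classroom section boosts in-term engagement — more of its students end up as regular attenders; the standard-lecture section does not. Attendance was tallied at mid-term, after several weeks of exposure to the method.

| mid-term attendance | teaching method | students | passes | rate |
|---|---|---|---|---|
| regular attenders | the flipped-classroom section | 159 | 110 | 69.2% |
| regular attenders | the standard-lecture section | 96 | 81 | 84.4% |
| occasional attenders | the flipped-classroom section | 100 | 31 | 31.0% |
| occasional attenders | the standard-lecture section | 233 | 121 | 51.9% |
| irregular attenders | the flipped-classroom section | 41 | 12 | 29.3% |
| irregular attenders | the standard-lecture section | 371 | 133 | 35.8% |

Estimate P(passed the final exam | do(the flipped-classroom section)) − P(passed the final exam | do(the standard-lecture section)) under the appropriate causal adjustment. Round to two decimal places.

The mid-term attendance-specific comparison favours the standard-lecture section throughout, but the pooled figures favour the flipped-classroom section. The question is whether to condition on mid-term attendance.
Mid-term attendance is recorded after the teaching method and is itself shifted by it — it sits on the causal path from teaching method to outcome. Conditioning on a mediator would strip out part of the effect we want; the pooled comparison gives the total causal effect.
The causal difference is the pooled difference: 0.510 − 0.479 = +0.031.

+0.03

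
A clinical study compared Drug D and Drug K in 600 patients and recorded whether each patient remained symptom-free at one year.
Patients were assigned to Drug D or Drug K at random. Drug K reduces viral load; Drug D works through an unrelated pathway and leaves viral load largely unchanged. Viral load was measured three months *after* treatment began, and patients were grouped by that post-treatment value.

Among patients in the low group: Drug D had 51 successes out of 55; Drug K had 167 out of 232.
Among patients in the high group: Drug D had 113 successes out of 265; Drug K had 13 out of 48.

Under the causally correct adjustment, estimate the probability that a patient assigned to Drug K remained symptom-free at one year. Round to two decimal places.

Viral load is recorded after the drug and is itself shifted by it — it sits on the causal path from drug to outcome. Conditioning on a mediator would strip out part of the effect we want; the pooled comparison gives the total causal effect.
So P(outcome | do(Drug K)) is just the pooled rate for Drug K: 180/280 = 0.643.

0.64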